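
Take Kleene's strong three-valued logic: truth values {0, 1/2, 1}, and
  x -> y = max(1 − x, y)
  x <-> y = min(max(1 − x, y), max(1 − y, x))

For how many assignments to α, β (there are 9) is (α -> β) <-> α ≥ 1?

α = 0, β = 0 ↦ 0  <
α = 0, β = 1/2 ↦ 0  <
α = 0, β = 1 ↦ 0  <
α = 1/2, β = 0 ↦ 1/2  <
α = 1/2, β = 1/2 ↦ 1/2  <
α = 1/2, β = 1 ↦ 1/2  <
α = 1, β = 0 ↦ 0  <
α = 1, β = 1/2 ↦ 1/2  <
α = 1, β = 1 ↦ 1  ≥
So 1 of the 9 assignments meets the threshold.

1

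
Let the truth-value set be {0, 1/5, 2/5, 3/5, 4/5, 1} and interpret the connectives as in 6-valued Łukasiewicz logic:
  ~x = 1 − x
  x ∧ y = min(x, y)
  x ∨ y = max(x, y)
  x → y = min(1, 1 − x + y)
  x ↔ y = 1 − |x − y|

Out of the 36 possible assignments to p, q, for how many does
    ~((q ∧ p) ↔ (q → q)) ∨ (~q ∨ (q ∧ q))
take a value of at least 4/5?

value 1: 16 assignments (counts)
value 4/5: 12 assignments (counts)
value 3/5: 8 assignments
So 28 of the 36 assignments meet the threshold.

28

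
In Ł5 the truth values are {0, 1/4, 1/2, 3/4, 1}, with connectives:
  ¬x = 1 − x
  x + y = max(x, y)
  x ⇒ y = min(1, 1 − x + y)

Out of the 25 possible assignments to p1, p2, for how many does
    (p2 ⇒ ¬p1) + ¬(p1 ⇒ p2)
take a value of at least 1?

value 1: 15 assignments (counts)
value 3/4: 4 assignments
value 1/2: 3 assignments
value 1/4: 2 assignments
value 0: 1 assignment
So 15 of the 25 assignments meet the threshold.

15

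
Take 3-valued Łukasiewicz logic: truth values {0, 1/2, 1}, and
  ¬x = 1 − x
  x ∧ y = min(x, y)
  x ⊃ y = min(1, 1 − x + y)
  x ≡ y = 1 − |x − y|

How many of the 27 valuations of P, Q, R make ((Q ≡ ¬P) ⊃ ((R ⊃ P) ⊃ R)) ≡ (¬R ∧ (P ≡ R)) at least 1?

value 1: 6 assignments (counts)
value 1/2: 10 assignments
value 0: 11 assignments
So 6 of the 27 assignments meet the threshold.

6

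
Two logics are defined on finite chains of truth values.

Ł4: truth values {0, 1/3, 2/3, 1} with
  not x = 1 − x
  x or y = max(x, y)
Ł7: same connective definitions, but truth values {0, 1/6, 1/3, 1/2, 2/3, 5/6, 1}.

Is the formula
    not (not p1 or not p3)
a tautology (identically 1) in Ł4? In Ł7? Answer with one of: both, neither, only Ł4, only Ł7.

neither

In Ł4: at p1 = 0, p3 = 0 the value is 0 — not a tautology.
In Ł7: at p1 = 0, p3 = 0 the value is 0 — not a tautology.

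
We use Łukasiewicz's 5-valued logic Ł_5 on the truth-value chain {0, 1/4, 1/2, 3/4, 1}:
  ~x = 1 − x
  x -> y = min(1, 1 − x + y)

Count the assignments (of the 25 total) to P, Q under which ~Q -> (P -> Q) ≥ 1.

19

value 1: 19 assignments (counts)
value 3/4: 2 assignments
value 1/2: 2 assignments
value 1/4: 1 assignment
value 0: 1 assignment
So 19 of the 25 assignments meet the threshold.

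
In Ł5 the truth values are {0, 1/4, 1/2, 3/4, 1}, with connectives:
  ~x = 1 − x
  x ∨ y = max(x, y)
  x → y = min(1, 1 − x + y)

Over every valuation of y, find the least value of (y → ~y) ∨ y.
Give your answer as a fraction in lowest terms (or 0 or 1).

3/4

Take y = 3/4:
~y = ~3/4 = 1/4
y → ~y = 3/4 → 1/4 = 1/2
(y → ~y) ∨ y = 1/2 ∨ 3/4 = 3/4
No assignment yields a value below 3/4, so this is the minimum.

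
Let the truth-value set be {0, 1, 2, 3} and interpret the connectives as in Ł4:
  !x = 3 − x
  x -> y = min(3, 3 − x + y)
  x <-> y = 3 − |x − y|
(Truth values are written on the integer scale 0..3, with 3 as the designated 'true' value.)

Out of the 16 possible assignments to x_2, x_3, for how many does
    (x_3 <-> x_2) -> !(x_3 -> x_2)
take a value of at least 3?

x_2 = 0, x_3 = 0 ↦ 0  <
x_2 = 0, x_3 = 1 ↦ 2  <
x_2 = 0, x_3 = 2 ↦ 3  ≥
x_2 = 0, x_3 = 3 ↦ 3  ≥
x_2 = 1, x_3 = 0 ↦ 1  <
x_2 = 1, x_3 = 1 ↦ 0  <
x_2 = 1, x_3 = 2 ↦ 2  <
x_2 = 1, x_3 = 3 ↦ 3  ≥
x_2 = 2, x_3 = 0 ↦ 2  <
x_2 = 2, x_3 = 1 ↦ 1  <
x_2 = 2, x_3 = 2 ↦ 0  <
x_2 = 2, x_3 = 3 ↦ 2  <
x_2 = 3, x_3 = 0 ↦ 3  ≥
x_2 = 3, x_3 = 1 ↦ 2  <
x_2 = 3, x_3 = 2 ↦ 1  <
x_2 = 3, x_3 = 3 ↦ 0  <
So 4 of the 16 assignments meet the threshold.

4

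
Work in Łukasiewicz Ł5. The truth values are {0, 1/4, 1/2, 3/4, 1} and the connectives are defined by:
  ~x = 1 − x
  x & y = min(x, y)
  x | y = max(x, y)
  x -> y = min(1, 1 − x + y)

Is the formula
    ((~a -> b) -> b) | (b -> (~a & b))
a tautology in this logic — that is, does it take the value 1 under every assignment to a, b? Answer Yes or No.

No

Counterexample: take a = 1/2, b = 3/4.
~a = ~1/2 = 1/2
~a -> b = 1/2 -> 3/4 = 1
(~a -> b) -> b = 1 -> 3/4 = 3/4
~a = ~1/2 = 1/2
~a & b = 1/2 & 3/4 = 1/2
b -> (~a & b) = 3/4 -> 1/2 = 3/4
((~a -> b) -> b) | (b -> (~a & b)) = 3/4 | 3/4 = 3/4
This gives 3/4 ≠ 1.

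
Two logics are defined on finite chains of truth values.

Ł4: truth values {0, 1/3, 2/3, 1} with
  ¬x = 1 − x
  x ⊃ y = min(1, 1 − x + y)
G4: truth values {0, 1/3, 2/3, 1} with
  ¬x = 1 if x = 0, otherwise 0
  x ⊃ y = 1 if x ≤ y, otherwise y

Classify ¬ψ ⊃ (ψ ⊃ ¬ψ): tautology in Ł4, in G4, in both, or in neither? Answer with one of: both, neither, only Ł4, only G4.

In Ł4: every assignment gives 1 — tautology.
In G4: every assignment gives 1 — tautology.

both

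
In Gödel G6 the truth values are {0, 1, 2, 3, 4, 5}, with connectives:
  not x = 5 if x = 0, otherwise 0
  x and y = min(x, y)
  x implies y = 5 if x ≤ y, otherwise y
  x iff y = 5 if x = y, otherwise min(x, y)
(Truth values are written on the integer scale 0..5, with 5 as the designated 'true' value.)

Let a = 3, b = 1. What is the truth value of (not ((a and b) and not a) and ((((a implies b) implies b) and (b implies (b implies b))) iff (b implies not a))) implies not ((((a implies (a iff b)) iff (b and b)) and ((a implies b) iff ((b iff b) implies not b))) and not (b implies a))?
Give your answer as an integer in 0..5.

5

a and b = 3 and 1 = 1
not a = not 3 = 0
(a and b) and not a = 1 and 0 = 0
not ((a and b) and not a) = not 0 = 5
a implies b = 3 implies 1 = 1
(a implies b) implies b = 1 implies 1 = 5
b implies b = 1 implies 1 = 5
b implies (b implies b) = 1 implies 5 = 5
((a implies b) implies b) and (b implies (b implies b)) = 5 and 5 = 5
not a = not 3 = 0
b implies not a = 1 implies 0 = 0
(((a implies b) implies b) and (b implies (b implies b))) iff (b implies not a) = 5 iff 0 = 0
not ((a and b) and not a) and ((((a implies b) implies b) and (b implies (b implies b))) iff (b implies not a)) = 5 and 0 = 0
a iff b = 3 iff 1 = 1
a implies (a iff b) = 3 implies 1 = 1
b and b = 1 and 1 = 1
(a implies (a iff b)) iff (b and b) = 1 iff 1 = 5
a implies b = 3 implies 1 = 1
b iff b = 1 iff 1 = 5
not b = not 1 = 0
(b iff b) implies not b = 5 implies 0 = 0
(a implies b) iff ((b iff b) implies not b) = 1 iff 0 = 0
((a implies (a iff b)) iff (b and b)) and ((a implies b) iff ((b iff b) implies not b)) = 5 and 0 = 0
b implies a = 1 implies 3 = 5
not (b implies a) = not 5 = 0
(((a implies (a iff b)) iff (b and b)) and ((a implies b) iff ((b iff b) implies not b))) and not (b implies a) = 0 and 0 = 0
not ((((a implies (a iff b)) iff (b and b)) and ((a implies b) iff ((b iff b) implies not b))) and not (b implies a)) = not 0 = 5
(not ((a and b) and not a) and ((((a implies b) implies b) and (b implies (b implies b))) iff (b implies not a))) implies not ((((a implies (a iff b)) iff (b and b)) and ((a implies b) iff ((b iff b) implies not b))) and not (b implies a)) = 0 implies 5 = 5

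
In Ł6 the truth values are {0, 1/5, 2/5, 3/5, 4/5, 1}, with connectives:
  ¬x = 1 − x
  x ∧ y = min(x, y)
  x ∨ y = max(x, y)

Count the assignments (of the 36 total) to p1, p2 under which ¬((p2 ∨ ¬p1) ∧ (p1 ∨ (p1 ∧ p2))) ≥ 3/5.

value 1: 7 assignments (counts)
value 4/5: 9 assignments (counts)
value 3/5: 11 assignments (counts)
value 2/5: 5 assignments
value 1/5: 3 assignments
value 0: 1 assignment
So 27 of the 36 assignments meet the threshold.

27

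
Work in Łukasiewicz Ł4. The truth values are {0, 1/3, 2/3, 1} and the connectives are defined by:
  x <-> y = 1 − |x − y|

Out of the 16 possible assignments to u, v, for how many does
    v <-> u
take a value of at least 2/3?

u = 0, v = 0 ↦ 1  ≥
u = 0, v = 1/3 ↦ 2/3  ≥
u = 0, v = 2/3 ↦ 1/3  <
u = 0, v = 1 ↦ 0  <
u = 1/3, v = 0 ↦ 2/3  ≥
u = 1/3, v = 1/3 ↦ 1  ≥
u = 1/3, v = 2/3 ↦ 2/3  ≥
u = 1/3, v = 1 ↦ 1/3  <
u = 2/3, v = 0 ↦ 1/3  <
u = 2/3, v = 1/3 ↦ 2/3  ≥
u = 2/3, v = 2/3 ↦ 1  ≥
u = 2/3, v = 1 ↦ 2/3  ≥
u = 1, v = 0 ↦ 0  <
u = 1, v = 1/3 ↦ 1/3  <
u = 1, v = 2/3 ↦ 2/3  ≥
u = 1, v = 1 ↦ 1  ≥
So 10 of the 16 assignments meet the threshold.

10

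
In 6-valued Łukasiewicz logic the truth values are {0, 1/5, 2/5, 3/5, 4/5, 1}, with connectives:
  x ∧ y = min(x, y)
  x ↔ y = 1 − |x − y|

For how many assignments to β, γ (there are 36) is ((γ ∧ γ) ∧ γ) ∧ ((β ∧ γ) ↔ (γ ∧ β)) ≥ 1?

6

value 1: 6 assignments (counts)
value 4/5: 6 assignments
value 3/5: 6 assignments
value 2/5: 6 assignments
value 1/5: 6 assignments
value 0: 6 assignments
So 6 of the 36 assignments meet the threshold.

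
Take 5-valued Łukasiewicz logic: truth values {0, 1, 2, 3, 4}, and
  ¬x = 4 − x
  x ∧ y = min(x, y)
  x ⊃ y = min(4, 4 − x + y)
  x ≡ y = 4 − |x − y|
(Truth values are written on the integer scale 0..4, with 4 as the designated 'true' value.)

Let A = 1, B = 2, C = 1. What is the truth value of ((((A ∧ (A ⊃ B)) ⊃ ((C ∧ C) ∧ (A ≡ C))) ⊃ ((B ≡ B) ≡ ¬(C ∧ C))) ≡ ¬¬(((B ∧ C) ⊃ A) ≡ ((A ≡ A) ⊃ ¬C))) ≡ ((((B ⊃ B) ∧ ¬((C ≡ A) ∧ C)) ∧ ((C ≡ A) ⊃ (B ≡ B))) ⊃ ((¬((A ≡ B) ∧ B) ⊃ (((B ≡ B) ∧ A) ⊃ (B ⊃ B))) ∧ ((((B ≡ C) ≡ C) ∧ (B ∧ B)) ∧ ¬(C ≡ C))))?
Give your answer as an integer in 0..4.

1

A ⊃ B = 1 ⊃ 2 = 4
A ∧ (A ⊃ B) = 1 ∧ 4 = 1
C ∧ C = 1 ∧ 1 = 1
A ≡ C = 1 ≡ 1 = 4
(C ∧ C) ∧ (A ≡ C) = 1 ∧ 4 = 1
(A ∧ (A ⊃ B)) ⊃ ((C ∧ C) ∧ (A ≡ C)) = 1 ⊃ 1 = 4
B ≡ B = 2 ≡ 2 = 4
C ∧ C = 1 ∧ 1 = 1
¬(C ∧ C) = ¬1 = 3
(B ≡ B) ≡ ¬(C ∧ C) = 4 ≡ 3 = 3
((A ∧ (A ⊃ B)) ⊃ ((C ∧ C) ∧ (A ≡ C))) ⊃ ((B ≡ B) ≡ ¬(C ∧ C)) = 4 ⊃ 3 = 3
B ∧ C = 2 ∧ 1 = 1
(B ∧ C) ⊃ A = 1 ⊃ 1 = 4
A ≡ A = 1 ≡ 1 = 4
¬C = ¬1 = 3
(A ≡ A) ⊃ ¬C = 4 ⊃ 3 = 3
((B ∧ C) ⊃ A) ≡ ((A ≡ A) ⊃ ¬C) = 4 ≡ 3 = 3
¬(((B ∧ C) ⊃ A) ≡ ((A ≡ A) ⊃ ¬C)) = ¬3 = 1
¬¬(((B ∧ C) ⊃ A) ≡ ((A ≡ A) ⊃ ¬C)) = ¬1 = 3
(((A ∧ (A ⊃ B)) ⊃ ((C ∧ C) ∧ (A ≡ C))) ⊃ ((B ≡ B) ≡ ¬(C ∧ C))) ≡ ¬¬(((B ∧ C) ⊃ A) ≡ ((A ≡ A) ⊃ ¬C)) = 3 ≡ 3 = 4
B ⊃ B = 2 ⊃ 2 = 4
C ≡ A = 1 ≡ 1 = 4
(C ≡ A) ∧ C = 4 ∧ 1 = 1
¬((C ≡ A) ∧ C) = ¬1 = 3
(B ⊃ B) ∧ ¬((C ≡ A) ∧ C) = 4 ∧ 3 = 3
C ≡ A = 1 ≡ 1 = 4
B ≡ B = 2 ≡ 2 = 4
(C ≡ A) ⊃ (B ≡ B) = 4 ⊃ 4 = 4
((B ⊃ B) ∧ ¬((C ≡ A) ∧ C)) ∧ ((C ≡ A) ⊃ (B ≡ B)) = 3 ∧ 4 = 3
A ≡ B = 1 ≡ 2 = 3
(A ≡ B) ∧ B = 3 ∧ 2 = 2
¬((A ≡ B) ∧ B) = ¬2 = 2
B ≡ B = 2 ≡ 2 = 4
(B ≡ B) ∧ A = 4 ∧ 1 = 1
B ⊃ B = 2 ⊃ 2 = 4
((B ≡ B) ∧ A) ⊃ (B ⊃ B) = 1 ⊃ 4 = 4
¬((A ≡ B) ∧ B) ⊃ (((B ≡ B) ∧ A) ⊃ (B ⊃ B)) = 2 ⊃ 4 = 4
B ≡ C = 2 ≡ 1 = 3
(B ≡ C) ≡ C = 3 ≡ 1 = 2
B ∧ B = 2 ∧ 2 = 2
((B ≡ C) ≡ C) ∧ (B ∧ B) = 2 ∧ 2 = 2
C ≡ C = 1 ≡ 1 = 4
¬(C ≡ C) = ¬4 = 0
(((B ≡ C) ≡ C) ∧ (B ∧ B)) ∧ ¬(C ≡ C) = 2 ∧ 0 = 0
(¬((A ≡ B) ∧ B) ⊃ (((B ≡ B) ∧ A) ⊃ (B ⊃ B))) ∧ ((((B ≡ C) ≡ C) ∧ (B ∧ B)) ∧ ¬(C ≡ C)) = 4 ∧ 0 = 0
(((B ⊃ B) ∧ ¬((C ≡ A) ∧ C)) ∧ ((C ≡ A) ⊃ (B ≡ B))) ⊃ ((¬((A ≡ B) ∧ B) ⊃ (((B ≡ B) ∧ A) ⊃ (B ⊃ B))) ∧ ((((B ≡ C) ≡ C) ∧ (B ∧ B)) ∧ ¬(C ≡ C))) = 3 ⊃ 0 = 1
((((A ∧ (A ⊃ B)) ⊃ ((C ∧ C) ∧ (A ≡ C))) ⊃ ((B ≡ B) ≡ ¬(C ∧ C))) ≡ ¬¬(((B ∧ C) ⊃ A) ≡ ((A ≡ A) ⊃ ¬C))) ≡ ((((B ⊃ B) ∧ ¬((C ≡ A) ∧ C)) ∧ ((C ≡ A) ⊃ (B ≡ B))) ⊃ ((¬((A ≡ B) ∧ B) ⊃ (((B ≡ B) ∧ A) ⊃ (B ⊃ B))) ∧ ((((B ≡ C) ≡ C) ∧ (B ∧ B)) ∧ ¬(C ≡ C)))) = 4 ≡ 1 = 1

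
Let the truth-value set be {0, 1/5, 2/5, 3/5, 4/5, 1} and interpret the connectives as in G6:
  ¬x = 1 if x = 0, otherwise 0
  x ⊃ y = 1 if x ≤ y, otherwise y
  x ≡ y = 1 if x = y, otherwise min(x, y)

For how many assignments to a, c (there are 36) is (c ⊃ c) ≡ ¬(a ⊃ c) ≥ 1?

5

value 1: 5 assignments (counts)
value 0: 31 assignments
So 5 of the 36 assignments meet the threshold.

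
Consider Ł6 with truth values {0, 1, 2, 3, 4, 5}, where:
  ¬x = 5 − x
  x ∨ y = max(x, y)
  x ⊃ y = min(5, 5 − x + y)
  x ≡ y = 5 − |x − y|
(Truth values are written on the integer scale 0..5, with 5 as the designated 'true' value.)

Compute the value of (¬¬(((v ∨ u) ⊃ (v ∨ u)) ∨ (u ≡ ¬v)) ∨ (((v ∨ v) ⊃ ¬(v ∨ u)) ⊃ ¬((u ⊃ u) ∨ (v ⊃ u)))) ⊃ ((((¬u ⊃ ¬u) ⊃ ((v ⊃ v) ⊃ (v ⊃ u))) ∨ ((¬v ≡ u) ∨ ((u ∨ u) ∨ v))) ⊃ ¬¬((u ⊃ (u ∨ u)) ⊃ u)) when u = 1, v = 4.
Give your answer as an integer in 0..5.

v ∨ u = 4 ∨ 1 = 4
v ∨ u = 4 ∨ 1 = 4
(v ∨ u) ⊃ (v ∨ u) = 4 ⊃ 4 = 5
¬v = ¬4 = 1
u ≡ ¬v = 1 ≡ 1 = 5
((v ∨ u) ⊃ (v ∨ u)) ∨ (u ≡ ¬v) = 5 ∨ 5 = 5
¬(((v ∨ u) ⊃ (v ∨ u)) ∨ (u ≡ ¬v)) = ¬5 = 0
¬¬(((v ∨ u) ⊃ (v ∨ u)) ∨ (u ≡ ¬v)) = ¬0 = 5
v ∨ v = 4 ∨ 4 = 4
v ∨ u = 4 ∨ 1 = 4
¬(v ∨ u) = ¬4 = 1
(v ∨ v) ⊃ ¬(v ∨ u) = 4 ⊃ 1 = 2
u ⊃ u = 1 ⊃ 1 = 5
v ⊃ u = 4 ⊃ 1 = 2
(u ⊃ u) ∨ (v ⊃ u) = 5 ∨ 2 = 5
¬((u ⊃ u) ∨ (v ⊃ u)) = ¬5 = 0
((v ∨ v) ⊃ ¬(v ∨ u)) ⊃ ¬((u ⊃ u) ∨ (v ⊃ u)) = 2 ⊃ 0 = 3
¬¬(((v ∨ u) ⊃ (v ∨ u)) ∨ (u ≡ ¬v)) ∨ (((v ∨ v) ⊃ ¬(v ∨ u)) ⊃ ¬((u ⊃ u) ∨ (v ⊃ u))) = 5 ∨ 3 = 5
¬u = ¬1 = 4
¬u = ¬1 = 4
¬u ⊃ ¬u = 4 ⊃ 4 = 5
v ⊃ v = 4 ⊃ 4 = 5
v ⊃ u = 4 ⊃ 1 = 2
(v ⊃ v) ⊃ (v ⊃ u) = 5 ⊃ 2 = 2
(¬u ⊃ ¬u) ⊃ ((v ⊃ v) ⊃ (v ⊃ u)) = 5 ⊃ 2 = 2
¬v = ¬4 = 1
¬v ≡ u = 1 ≡ 1 = 5
u ∨ u = 1 ∨ 1 = 1
(u ∨ u) ∨ v = 1 ∨ 4 = 4
(¬v ≡ u) ∨ ((u ∨ u) ∨ v) = 5 ∨ 4 = 5
((¬u ⊃ ¬u) ⊃ ((v ⊃ v) ⊃ (v ⊃ u))) ∨ ((¬v ≡ u) ∨ ((u ∨ u) ∨ v)) = 2 ∨ 5 = 5
u ∨ u = 1 ∨ 1 = 1
u ⊃ (u ∨ u) = 1 ⊃ 1 = 5
(u ⊃ (u ∨ u)) ⊃ u = 5 ⊃ 1 = 1
¬((u ⊃ (u ∨ u)) ⊃ u) = ¬1 = 4
¬¬((u ⊃ (u ∨ u)) ⊃ u) = ¬4 = 1
(((¬u ⊃ ¬u) ⊃ ((v ⊃ v) ⊃ (v ⊃ u))) ∨ ((¬v ≡ u) ∨ ((u ∨ u) ∨ v))) ⊃ ¬¬((u ⊃ (u ∨ u)) ⊃ u) = 5 ⊃ 1 = 1
(¬¬(((v ∨ u) ⊃ (v ∨ u)) ∨ (u ≡ ¬v)) ∨ (((v ∨ v) ⊃ ¬(v ∨ u)) ⊃ ¬((u ⊃ u) ∨ (v ⊃ u)))) ⊃ ((((¬u ⊃ ¬u) ⊃ ((v ⊃ v) ⊃ (v ⊃ u))) ∨ ((¬v ≡ u) ∨ ((u ∨ u) ∨ v))) ⊃ ¬¬((u ⊃ (u ∨ u)) ⊃ u)) = 5 ⊃ 1 = 1

1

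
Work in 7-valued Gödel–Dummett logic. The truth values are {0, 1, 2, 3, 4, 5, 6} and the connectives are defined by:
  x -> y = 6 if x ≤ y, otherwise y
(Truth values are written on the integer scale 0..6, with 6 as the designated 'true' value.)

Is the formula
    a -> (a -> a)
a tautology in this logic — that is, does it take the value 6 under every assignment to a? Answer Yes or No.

a = 0 ↦ 6
a = 1 ↦ 6
a = 2 ↦ 6
a = 3 ↦ 6
a = 4 ↦ 6
a = 5 ↦ 6
a = 6 ↦ 6
Every assignment gives a value ≥ 6.

Yes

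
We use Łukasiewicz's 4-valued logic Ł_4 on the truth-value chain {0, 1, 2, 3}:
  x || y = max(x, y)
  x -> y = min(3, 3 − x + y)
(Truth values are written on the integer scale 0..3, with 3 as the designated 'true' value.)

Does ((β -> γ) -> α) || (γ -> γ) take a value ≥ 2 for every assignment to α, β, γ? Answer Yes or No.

At α = 3, β = 0, γ = 1, for instance:
β -> γ = 0 -> 1 = 3
(β -> γ) -> α = 3 -> 3 = 3
γ -> γ = 1 -> 1 = 3
((β -> γ) -> α) || (γ -> γ) = 3 || 3 = 3
and checking the remaining 63 assignments likewise gives ≥ 2 in every case.

Yes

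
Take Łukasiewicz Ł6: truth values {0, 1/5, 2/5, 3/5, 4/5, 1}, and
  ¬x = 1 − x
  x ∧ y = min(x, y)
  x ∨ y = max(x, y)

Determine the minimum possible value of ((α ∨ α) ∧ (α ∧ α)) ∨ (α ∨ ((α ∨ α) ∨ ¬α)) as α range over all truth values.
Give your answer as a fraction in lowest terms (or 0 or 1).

Take α = 2/5:
α ∨ α = 2/5 ∨ 2/5 = 2/5
α ∧ α = 2/5 ∧ 2/5 = 2/5
(α ∨ α) ∧ (α ∧ α) = 2/5 ∧ 2/5 = 2/5
α ∨ α = 2/5 ∨ 2/5 = 2/5
¬α = ¬2/5 = 3/5
(α ∨ α) ∨ ¬α = 2/5 ∨ 3/5 = 3/5
α ∨ ((α ∨ α) ∨ ¬α) = 2/5 ∨ 3/5 = 3/5
((α ∨ α) ∧ (α ∧ α)) ∨ (α ∨ ((α ∨ α) ∨ ¬α)) = 2/5 ∨ 3/5 = 3/5
No assignment yields a value below 3/5, so this is the minimum.

3/5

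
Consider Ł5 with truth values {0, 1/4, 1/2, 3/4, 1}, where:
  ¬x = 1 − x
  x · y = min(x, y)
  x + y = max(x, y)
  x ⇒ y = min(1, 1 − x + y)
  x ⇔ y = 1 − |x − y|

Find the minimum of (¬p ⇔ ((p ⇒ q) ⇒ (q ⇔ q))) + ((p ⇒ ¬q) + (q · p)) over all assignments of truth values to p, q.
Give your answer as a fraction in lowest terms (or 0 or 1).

1/2

Take p = 1/2, q = 1:
¬p = ¬1/2 = 1/2
p ⇒ q = 1/2 ⇒ 1 = 1
q ⇔ q = 1 ⇔ 1 = 1
(p ⇒ q) ⇒ (q ⇔ q) = 1 ⇒ 1 = 1
¬p ⇔ ((p ⇒ q) ⇒ (q ⇔ q)) = 1/2 ⇔ 1 = 1/2
¬q = ¬1 = 0
p ⇒ ¬q = 1/2 ⇒ 0 = 1/2
q · p = 1 · 1/2 = 1/2
(p ⇒ ¬q) + (q · p) = 1/2 + 1/2 = 1/2
(¬p ⇔ ((p ⇒ q) ⇒ (q ⇔ q))) + ((p ⇒ ¬q) + (q · p)) = 1/2 + 1/2 = 1/2
No assignment yields a value below 1/2, so this is the minimum.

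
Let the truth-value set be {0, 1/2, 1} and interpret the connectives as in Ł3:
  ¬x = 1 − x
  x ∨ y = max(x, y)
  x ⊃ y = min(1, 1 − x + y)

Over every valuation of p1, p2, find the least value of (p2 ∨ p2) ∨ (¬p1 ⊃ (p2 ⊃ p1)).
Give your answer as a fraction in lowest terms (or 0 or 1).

1/2

Take p1 = 0, p2 = 1/2:
p2 ∨ p2 = 1/2 ∨ 1/2 = 1/2
¬p1 = ¬0 = 1
p2 ⊃ p1 = 1/2 ⊃ 0 = 1/2
¬p1 ⊃ (p2 ⊃ p1) = 1 ⊃ 1/2 = 1/2
(p2 ∨ p2) ∨ (¬p1 ⊃ (p2 ⊃ p1)) = 1/2 ∨ 1/2 = 1/2
No assignment yields a value below 1/2, so this is the minimum.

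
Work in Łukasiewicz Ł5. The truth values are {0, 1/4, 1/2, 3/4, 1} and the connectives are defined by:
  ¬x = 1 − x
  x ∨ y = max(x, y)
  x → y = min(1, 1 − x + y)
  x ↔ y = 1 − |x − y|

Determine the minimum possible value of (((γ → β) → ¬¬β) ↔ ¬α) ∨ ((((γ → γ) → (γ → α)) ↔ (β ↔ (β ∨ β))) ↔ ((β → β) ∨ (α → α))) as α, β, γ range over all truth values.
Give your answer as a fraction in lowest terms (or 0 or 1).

Take α = 0, β = 0, γ = 1/2:
γ → β = 1/2 → 0 = 1/2
¬β = ¬0 = 1
¬¬β = ¬1 = 0
(γ → β) → ¬¬β = 1/2 → 0 = 1/2
¬α = ¬0 = 1
((γ → β) → ¬¬β) ↔ ¬α = 1/2 ↔ 1 = 1/2
γ → γ = 1/2 → 1/2 = 1
γ → α = 1/2 → 0 = 1/2
(γ → γ) → (γ → α) = 1 → 1/2 = 1/2
β ∨ β = 0 ∨ 0 = 0
β ↔ (β ∨ β) = 0 ↔ 0 = 1
((γ → γ) → (γ → α)) ↔ (β ↔ (β ∨ β)) = 1/2 ↔ 1 = 1/2
β → β = 0 → 0 = 1
α → α = 0 → 0 = 1
(β → β) ∨ (α → α) = 1 ∨ 1 = 1
(((γ → γ) → (γ → α)) ↔ (β ↔ (β ∨ β))) ↔ ((β → β) ∨ (α → α)) = 1/2 ↔ 1 = 1/2
(((γ → β) → ¬¬β) ↔ ¬α) ∨ ((((γ → γ) → (γ → α)) ↔ (β ↔ (β ∨ β))) ↔ ((β → β) ∨ (α → α))) = 1/2 ∨ 1/2 = 1/2
No assignment yields a value below 1/2, so this is the minimum.

1/2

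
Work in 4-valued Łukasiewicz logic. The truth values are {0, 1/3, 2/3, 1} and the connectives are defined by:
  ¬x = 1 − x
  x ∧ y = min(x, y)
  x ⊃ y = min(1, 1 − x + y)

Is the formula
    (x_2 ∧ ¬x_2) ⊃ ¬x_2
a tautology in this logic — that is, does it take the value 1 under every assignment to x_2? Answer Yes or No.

Yes

x_2 = 0 ↦ 1
x_2 = 1/3 ↦ 1
x_2 = 2/3 ↦ 1
x_2 = 1 ↦ 1
Every assignment gives a value ≥ 1.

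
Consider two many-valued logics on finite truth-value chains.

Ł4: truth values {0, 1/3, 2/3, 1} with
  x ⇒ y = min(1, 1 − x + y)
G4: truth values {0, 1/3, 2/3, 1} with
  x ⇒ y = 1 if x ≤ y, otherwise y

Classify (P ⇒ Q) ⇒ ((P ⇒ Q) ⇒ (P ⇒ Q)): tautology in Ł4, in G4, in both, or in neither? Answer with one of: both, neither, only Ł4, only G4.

In Ł4: every assignment gives 1 — tautology.
In G4: every assignment gives 1 — tautology.

both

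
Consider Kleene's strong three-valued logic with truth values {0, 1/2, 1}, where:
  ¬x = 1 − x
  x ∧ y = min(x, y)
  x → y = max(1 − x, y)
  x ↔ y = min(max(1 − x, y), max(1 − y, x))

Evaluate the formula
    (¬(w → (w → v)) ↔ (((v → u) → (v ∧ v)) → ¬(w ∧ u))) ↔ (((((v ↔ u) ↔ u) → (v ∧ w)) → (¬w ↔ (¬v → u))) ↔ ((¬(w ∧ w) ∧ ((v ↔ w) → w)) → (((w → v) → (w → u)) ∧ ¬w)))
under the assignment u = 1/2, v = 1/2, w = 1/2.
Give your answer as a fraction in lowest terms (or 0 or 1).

w → v = 1/2 → 1/2 = 1/2
w → (w → v) = 1/2 → 1/2 = 1/2
¬(w → (w → v)) = ¬1/2 = 1/2
v → u = 1/2 → 1/2 = 1/2
v ∧ v = 1/2 ∧ 1/2 = 1/2
(v → u) → (v ∧ v) = 1/2 → 1/2 = 1/2
w ∧ u = 1/2 ∧ 1/2 = 1/2
¬(w ∧ u) = ¬1/2 = 1/2
((v → u) → (v ∧ v)) → ¬(w ∧ u) = 1/2 → 1/2 = 1/2
¬(w → (w → v)) ↔ (((v → u) → (v ∧ v)) → ¬(w ∧ u)) = 1/2 ↔ 1/2 = 1/2
v ↔ u = 1/2 ↔ 1/2 = 1/2
(v ↔ u) ↔ u = 1/2 ↔ 1/2 = 1/2
v ∧ w = 1/2 ∧ 1/2 = 1/2
((v ↔ u) ↔ u) → (v ∧ w) = 1/2 → 1/2 = 1/2
¬w = ¬1/2 = 1/2
¬v = ¬1/2 = 1/2
¬v → u = 1/2 → 1/2 = 1/2
¬w ↔ (¬v → u) = 1/2 ↔ 1/2 = 1/2
(((v ↔ u) ↔ u) → (v ∧ w)) → (¬w ↔ (¬v → u)) = 1/2 → 1/2 = 1/2
w ∧ w = 1/2 ∧ 1/2 = 1/2
¬(w ∧ w) = ¬1/2 = 1/2
v ↔ w = 1/2 ↔ 1/2 = 1/2
(v ↔ w) → w = 1/2 → 1/2 = 1/2
¬(w ∧ w) ∧ ((v ↔ w) → w) = 1/2 ∧ 1/2 = 1/2
w → v = 1/2 → 1/2 = 1/2
w → u = 1/2 → 1/2 = 1/2
(w → v) → (w → u) = 1/2 → 1/2 = 1/2
¬w = ¬1/2 = 1/2
((w → v) → (w → u)) ∧ ¬w = 1/2 ∧ 1/2 = 1/2
(¬(w ∧ w) ∧ ((v ↔ w) → w)) → (((w → v) → (w → u)) ∧ ¬w) = 1/2 → 1/2 = 1/2
((((v ↔ u) ↔ u) → (v ∧ w)) → (¬w ↔ (¬v → u))) ↔ ((¬(w ∧ w) ∧ ((v ↔ w) → w)) → (((w → v) → (w → u)) ∧ ¬w)) = 1/2 ↔ 1/2 = 1/2
(¬(w → (w → v)) ↔ (((v → u) → (v ∧ v)) → ¬(w ∧ u))) ↔ (((((v ↔ u) ↔ u) → (v ∧ w)) → (¬w ↔ (¬v → u))) ↔ ((¬(w ∧ w) ∧ ((v ↔ w) → w)) → (((w → v) → (w → u)) ∧ ¬w))) = 1/2 ↔ 1/2 = 1/2

1/2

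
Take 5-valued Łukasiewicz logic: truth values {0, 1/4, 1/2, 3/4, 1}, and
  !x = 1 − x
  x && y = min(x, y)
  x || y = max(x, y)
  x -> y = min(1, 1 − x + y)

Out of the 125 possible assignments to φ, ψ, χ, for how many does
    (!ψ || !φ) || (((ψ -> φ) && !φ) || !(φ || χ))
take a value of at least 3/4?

value 1: 45 assignments (counts)
value 3/4: 35 assignments (counts)
value 1/2: 25 assignments
value 1/4: 15 assignments
value 0: 5 assignments
So 80 of the 125 assignments meet the threshold.

80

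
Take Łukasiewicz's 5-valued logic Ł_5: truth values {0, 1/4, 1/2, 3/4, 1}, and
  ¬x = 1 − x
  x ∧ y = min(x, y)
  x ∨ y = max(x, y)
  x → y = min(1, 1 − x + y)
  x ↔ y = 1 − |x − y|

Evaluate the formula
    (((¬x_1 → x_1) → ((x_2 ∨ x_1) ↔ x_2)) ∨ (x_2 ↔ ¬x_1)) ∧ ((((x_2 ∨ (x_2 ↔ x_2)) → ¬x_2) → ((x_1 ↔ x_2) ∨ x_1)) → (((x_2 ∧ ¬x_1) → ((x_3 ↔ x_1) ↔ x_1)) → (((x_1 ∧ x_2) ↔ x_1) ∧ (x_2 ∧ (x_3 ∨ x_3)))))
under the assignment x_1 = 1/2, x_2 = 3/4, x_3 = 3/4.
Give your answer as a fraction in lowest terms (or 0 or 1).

3/4

¬x_1 = ¬1/2 = 1/2
¬x_1 → x_1 = 1/2 → 1/2 = 1
x_2 ∨ x_1 = 3/4 ∨ 1/2 = 3/4
(x_2 ∨ x_1) ↔ x_2 = 3/4 ↔ 3/4 = 1
(¬x_1 → x_1) → ((x_2 ∨ x_1) ↔ x_2) = 1 → 1 = 1
¬x_1 = ¬1/2 = 1/2
x_2 ↔ ¬x_1 = 3/4 ↔ 1/2 = 3/4
((¬x_1 → x_1) → ((x_2 ∨ x_1) ↔ x_2)) ∨ (x_2 ↔ ¬x_1) = 1 ∨ 3/4 = 1
x_2 ↔ x_2 = 3/4 ↔ 3/4 = 1
x_2 ∨ (x_2 ↔ x_2) = 3/4 ∨ 1 = 1
¬x_2 = ¬3/4 = 1/4
(x_2 ∨ (x_2 ↔ x_2)) → ¬x_2 = 1 → 1/4 = 1/4
x_1 ↔ x_2 = 1/2 ↔ 3/4 = 3/4
(x_1 ↔ x_2) ∨ x_1 = 3/4 ∨ 1/2 = 3/4
((x_2 ∨ (x_2 ↔ x_2)) → ¬x_2) → ((x_1 ↔ x_2) ∨ x_1) = 1/4 → 3/4 = 1
¬x_1 = ¬1/2 = 1/2
x_2 ∧ ¬x_1 = 3/4 ∧ 1/2 = 1/2
x_3 ↔ x_1 = 3/4 ↔ 1/2 = 3/4
(x_3 ↔ x_1) ↔ x_1 = 3/4 ↔ 1/2 = 3/4
(x_2 ∧ ¬x_1) → ((x_3 ↔ x_1) ↔ x_1) = 1/2 → 3/4 = 1
x_1 ∧ x_2 = 1/2 ∧ 3/4 = 1/2
(x_1 ∧ x_2) ↔ x_1 = 1/2 ↔ 1/2 = 1
x_3 ∨ x_3 = 3/4 ∨ 3/4 = 3/4
x_2 ∧ (x_3 ∨ x_3) = 3/4 ∧ 3/4 = 3/4
((x_1 ∧ x_2) ↔ x_1) ∧ (x_2 ∧ (x_3 ∨ x_3)) = 1 ∧ 3/4 = 3/4
((x_2 ∧ ¬x_1) → ((x_3 ↔ x_1) ↔ x_1)) → (((x_1 ∧ x_2) ↔ x_1) ∧ (x_2 ∧ (x_3 ∨ x_3))) = 1 → 3/4 = 3/4
(((x_2 ∨ (x_2 ↔ x_2)) → ¬x_2) → ((x_1 ↔ x_2) ∨ x_1)) → (((x_2 ∧ ¬x_1) → ((x_3 ↔ x_1) ↔ x_1)) → (((x_1 ∧ x_2) ↔ x_1) ∧ (x_2 ∧ (x_3 ∨ x_3)))) = 1 → 3/4 = 3/4
(((¬x_1 → x_1) → ((x_2 ∨ x_1) ↔ x_2)) ∨ (x_2 ↔ ¬x_1)) ∧ ((((x_2 ∨ (x_2 ↔ x_2)) → ¬x_2) → ((x_1 ↔ x_2) ∨ x_1)) → (((x_2 ∧ ¬x_1) → ((x_3 ↔ x_1) ↔ x_1)) → (((x_1 ∧ x_2) ↔ x_1) ∧ (x_2 ∧ (x_3 ∨ x_3))))) = 1 ∧ 3/4 = 3/4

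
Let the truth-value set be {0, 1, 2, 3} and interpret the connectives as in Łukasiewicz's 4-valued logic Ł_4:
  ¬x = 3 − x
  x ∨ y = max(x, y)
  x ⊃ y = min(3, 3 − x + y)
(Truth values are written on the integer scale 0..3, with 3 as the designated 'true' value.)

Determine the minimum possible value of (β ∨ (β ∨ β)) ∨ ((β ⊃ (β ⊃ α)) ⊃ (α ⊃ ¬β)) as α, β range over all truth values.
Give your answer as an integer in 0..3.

2

Take α = 2, β = 2:
β ∨ β = 2 ∨ 2 = 2
β ∨ (β ∨ β) = 2 ∨ 2 = 2
β ⊃ α = 2 ⊃ 2 = 3
β ⊃ (β ⊃ α) = 2 ⊃ 3 = 3
¬β = ¬2 = 1
α ⊃ ¬β = 2 ⊃ 1 = 2
(β ⊃ (β ⊃ α)) ⊃ (α ⊃ ¬β) = 3 ⊃ 2 = 2
(β ∨ (β ∨ β)) ∨ ((β ⊃ (β ⊃ α)) ⊃ (α ⊃ ¬β)) = 2 ∨ 2 = 2
No assignment yields a value below 2, so this is the minimum.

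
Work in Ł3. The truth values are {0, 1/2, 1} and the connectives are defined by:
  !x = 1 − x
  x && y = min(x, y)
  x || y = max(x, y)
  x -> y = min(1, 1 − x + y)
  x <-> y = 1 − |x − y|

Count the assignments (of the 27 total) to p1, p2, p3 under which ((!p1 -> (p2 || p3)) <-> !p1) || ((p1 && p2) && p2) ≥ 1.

9

value 1: 9 assignments (counts)
value 1/2: 14 assignments
value 0: 4 assignments
So 9 of the 27 assignments meet the threshold.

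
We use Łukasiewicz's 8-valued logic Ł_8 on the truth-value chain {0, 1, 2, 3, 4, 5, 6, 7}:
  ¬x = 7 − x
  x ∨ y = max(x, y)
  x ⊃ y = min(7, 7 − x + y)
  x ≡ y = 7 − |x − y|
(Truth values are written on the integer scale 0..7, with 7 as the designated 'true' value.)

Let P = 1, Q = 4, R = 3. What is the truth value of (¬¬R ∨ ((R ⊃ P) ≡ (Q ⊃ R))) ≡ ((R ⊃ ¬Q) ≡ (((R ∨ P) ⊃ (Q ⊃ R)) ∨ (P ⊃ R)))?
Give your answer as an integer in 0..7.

¬R = ¬3 = 4
¬¬R = ¬4 = 3
R ⊃ P = 3 ⊃ 1 = 5
Q ⊃ R = 4 ⊃ 3 = 6
(R ⊃ P) ≡ (Q ⊃ R) = 5 ≡ 6 = 6
¬¬R ∨ ((R ⊃ P) ≡ (Q ⊃ R)) = 3 ∨ 6 = 6
¬Q = ¬4 = 3
R ⊃ ¬Q = 3 ⊃ 3 = 7
R ∨ P = 3 ∨ 1 = 3
Q ⊃ R = 4 ⊃ 3 = 6
(R ∨ P) ⊃ (Q ⊃ R) = 3 ⊃ 6 = 7
P ⊃ R = 1 ⊃ 3 = 7
((R ∨ P) ⊃ (Q ⊃ R)) ∨ (P ⊃ R) = 7 ∨ 7 = 7
(R ⊃ ¬Q) ≡ (((R ∨ P) ⊃ (Q ⊃ R)) ∨ (P ⊃ R)) = 7 ≡ 7 = 7
(¬¬R ∨ ((R ⊃ P) ≡ (Q ⊃ R))) ≡ ((R ⊃ ¬Q) ≡ (((R ∨ P) ⊃ (Q ⊃ R)) ∨ (P ⊃ R))) = 6 ≡ 7 = 6

6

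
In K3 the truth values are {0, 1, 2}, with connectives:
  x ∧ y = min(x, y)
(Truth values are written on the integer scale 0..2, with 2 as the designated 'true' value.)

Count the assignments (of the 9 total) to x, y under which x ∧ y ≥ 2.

1

x = 0, y = 0 ↦ 0  <
x = 0, y = 1 ↦ 0  <
x = 0, y = 2 ↦ 0  <
x = 1, y = 0 ↦ 0  <
x = 1, y = 1 ↦ 1  <
x = 1, y = 2 ↦ 1  <
x = 2, y = 0 ↦ 0  <
x = 2, y = 1 ↦ 1  <
x = 2, y = 2 ↦ 2  ≥
So 1 of the 9 assignments meets the threshold.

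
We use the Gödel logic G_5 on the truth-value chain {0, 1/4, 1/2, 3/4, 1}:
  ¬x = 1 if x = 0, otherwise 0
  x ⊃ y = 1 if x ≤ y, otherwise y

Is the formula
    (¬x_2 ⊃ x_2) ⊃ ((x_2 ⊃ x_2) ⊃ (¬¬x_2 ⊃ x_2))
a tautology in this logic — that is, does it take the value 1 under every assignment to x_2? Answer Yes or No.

Counterexample: take x_2 = 1/4.
¬x_2 = ¬1/4 = 0
¬x_2 ⊃ x_2 = 0 ⊃ 1/4 = 1
x_2 ⊃ x_2 = 1/4 ⊃ 1/4 = 1
¬x_2 = ¬1/4 = 0
¬¬x_2 = ¬0 = 1
¬¬x_2 ⊃ x_2 = 1 ⊃ 1/4 = 1/4
(x_2 ⊃ x_2) ⊃ (¬¬x_2 ⊃ x_2) = 1 ⊃ 1/4 = 1/4
(¬x_2 ⊃ x_2) ⊃ ((x_2 ⊃ x_2) ⊃ (¬¬x_2 ⊃ x_2)) = 1 ⊃ 1/4 = 1/4
This gives 1/4 ≠ 1.

No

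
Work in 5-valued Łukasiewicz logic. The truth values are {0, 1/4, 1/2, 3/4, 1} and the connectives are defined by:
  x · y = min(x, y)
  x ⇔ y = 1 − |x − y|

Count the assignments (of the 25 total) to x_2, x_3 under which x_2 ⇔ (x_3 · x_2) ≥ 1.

value 1: 15 assignments (counts)
value 3/4: 4 assignments
value 1/2: 3 assignments
value 1/4: 2 assignments
value 0: 1 assignment
So 15 of the 25 assignments meet the threshold.

15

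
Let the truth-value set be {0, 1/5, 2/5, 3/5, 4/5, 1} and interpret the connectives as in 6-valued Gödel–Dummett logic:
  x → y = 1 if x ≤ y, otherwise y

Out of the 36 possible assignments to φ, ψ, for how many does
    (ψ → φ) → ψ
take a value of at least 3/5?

value 1: 16 assignments (counts)
value 4/5: 2 assignments (counts)
value 3/5: 3 assignments (counts)
value 2/5: 4 assignments
value 1/5: 5 assignments
value 0: 6 assignments
So 21 of the 36 assignments meet the threshold.

21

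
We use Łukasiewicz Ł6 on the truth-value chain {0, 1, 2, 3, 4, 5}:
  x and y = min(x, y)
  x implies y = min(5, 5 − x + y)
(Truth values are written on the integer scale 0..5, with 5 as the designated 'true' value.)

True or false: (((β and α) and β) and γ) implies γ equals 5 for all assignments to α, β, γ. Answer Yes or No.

Yes

At α = 3, β = 2, γ = 2, for instance:
β and α = 2 and 3 = 2
(β and α) and β = 2 and 2 = 2
((β and α) and β) and γ = 2 and 2 = 2
(((β and α) and β) and γ) implies γ = 2 implies 2 = 5
and checking the remaining 215 assignments likewise gives ≥ 5 in every case.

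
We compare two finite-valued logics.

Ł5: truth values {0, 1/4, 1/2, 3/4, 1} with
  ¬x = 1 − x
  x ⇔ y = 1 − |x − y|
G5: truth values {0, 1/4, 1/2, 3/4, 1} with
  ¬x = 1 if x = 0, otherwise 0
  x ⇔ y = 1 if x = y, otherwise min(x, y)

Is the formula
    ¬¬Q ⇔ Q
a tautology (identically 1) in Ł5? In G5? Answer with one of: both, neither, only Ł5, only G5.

In Ł5: every assignment gives 1 — tautology.
In G5: at Q = 1/4 the value is 1/4 — not a tautology.

only Ł5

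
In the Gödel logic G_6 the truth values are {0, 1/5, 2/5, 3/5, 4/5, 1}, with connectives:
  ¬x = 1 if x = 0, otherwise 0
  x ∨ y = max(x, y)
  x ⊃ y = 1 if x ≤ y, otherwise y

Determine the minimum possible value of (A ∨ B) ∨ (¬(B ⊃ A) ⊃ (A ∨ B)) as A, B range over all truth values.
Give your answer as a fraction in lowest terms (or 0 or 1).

Take A = 0, B = 1/5:
A ∨ B = 0 ∨ 1/5 = 1/5
B ⊃ A = 1/5 ⊃ 0 = 0
¬(B ⊃ A) = ¬0 = 1
A ∨ B = 0 ∨ 1/5 = 1/5
¬(B ⊃ A) ⊃ (A ∨ B) = 1 ⊃ 1/5 = 1/5
(A ∨ B) ∨ (¬(B ⊃ A) ⊃ (A ∨ B)) = 1/5 ∨ 1/5 = 1/5
No assignment yields a value below 1/5, so this is the minimum.

1/5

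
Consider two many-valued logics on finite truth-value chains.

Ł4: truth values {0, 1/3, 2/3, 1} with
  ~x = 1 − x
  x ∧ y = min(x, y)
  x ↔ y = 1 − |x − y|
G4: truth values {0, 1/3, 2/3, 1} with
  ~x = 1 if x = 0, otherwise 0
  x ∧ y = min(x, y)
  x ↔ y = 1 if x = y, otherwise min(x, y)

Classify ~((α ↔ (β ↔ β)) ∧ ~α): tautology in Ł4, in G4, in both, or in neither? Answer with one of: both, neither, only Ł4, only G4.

only G4

In Ł4: at α = 1/3, β = 0 the value is 2/3 — not a tautology.
In G4: every assignment gives 1 — tautology.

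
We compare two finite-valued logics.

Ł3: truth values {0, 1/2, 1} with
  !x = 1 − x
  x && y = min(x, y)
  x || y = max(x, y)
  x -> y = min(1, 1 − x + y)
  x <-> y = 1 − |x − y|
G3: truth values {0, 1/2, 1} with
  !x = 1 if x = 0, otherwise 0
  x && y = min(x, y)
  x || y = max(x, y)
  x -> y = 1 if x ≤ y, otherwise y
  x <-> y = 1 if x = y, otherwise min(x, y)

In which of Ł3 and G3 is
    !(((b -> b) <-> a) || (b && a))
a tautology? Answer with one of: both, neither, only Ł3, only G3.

neither

In Ł3: at a = 1/2, b = 0 the value is 1/2 — not a tautology.
In G3: at a = 1/2, b = 0 the value is 0 — not a tautology.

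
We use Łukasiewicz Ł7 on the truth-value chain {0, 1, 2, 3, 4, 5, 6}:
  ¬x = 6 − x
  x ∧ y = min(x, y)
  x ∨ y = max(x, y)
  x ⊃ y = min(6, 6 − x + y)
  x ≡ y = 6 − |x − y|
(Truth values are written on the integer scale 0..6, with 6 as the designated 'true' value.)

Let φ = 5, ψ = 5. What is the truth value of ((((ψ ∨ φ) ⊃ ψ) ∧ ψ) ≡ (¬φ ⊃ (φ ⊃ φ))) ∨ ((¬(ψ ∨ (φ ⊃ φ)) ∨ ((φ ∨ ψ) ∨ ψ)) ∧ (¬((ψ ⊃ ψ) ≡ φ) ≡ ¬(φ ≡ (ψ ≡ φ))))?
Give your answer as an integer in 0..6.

ψ ∨ φ = 5 ∨ 5 = 5
(ψ ∨ φ) ⊃ ψ = 5 ⊃ 5 = 6
((ψ ∨ φ) ⊃ ψ) ∧ ψ = 6 ∧ 5 = 5
¬φ = ¬5 = 1
φ ⊃ φ = 5 ⊃ 5 = 6
¬φ ⊃ (φ ⊃ φ) = 1 ⊃ 6 = 6
(((ψ ∨ φ) ⊃ ψ) ∧ ψ) ≡ (¬φ ⊃ (φ ⊃ φ)) = 5 ≡ 6 = 5
φ ⊃ φ = 5 ⊃ 5 = 6
ψ ∨ (φ ⊃ φ) = 5 ∨ 6 = 6
¬(ψ ∨ (φ ⊃ φ)) = ¬6 = 0
φ ∨ ψ = 5 ∨ 5 = 5
(φ ∨ ψ) ∨ ψ = 5 ∨ 5 = 5
¬(ψ ∨ (φ ⊃ φ)) ∨ ((φ ∨ ψ) ∨ ψ) = 0 ∨ 5 = 5
ψ ⊃ ψ = 5 ⊃ 5 = 6
(ψ ⊃ ψ) ≡ φ = 6 ≡ 5 = 5
¬((ψ ⊃ ψ) ≡ φ) = ¬5 = 1
ψ ≡ φ = 5 ≡ 5 = 6
φ ≡ (ψ ≡ φ) = 5 ≡ 6 = 5
¬(φ ≡ (ψ ≡ φ)) = ¬5 = 1
¬((ψ ⊃ ψ) ≡ φ) ≡ ¬(φ ≡ (ψ ≡ φ)) = 1 ≡ 1 = 6
(¬(ψ ∨ (φ ⊃ φ)) ∨ ((φ ∨ ψ) ∨ ψ)) ∧ (¬((ψ ⊃ ψ) ≡ φ) ≡ ¬(φ ≡ (ψ ≡ φ))) = 5 ∧ 6 = 5
((((ψ ∨ φ) ⊃ ψ) ∧ ψ) ≡ (¬φ ⊃ (φ ⊃ φ))) ∨ ((¬(ψ ∨ (φ ⊃ φ)) ∨ ((φ ∨ ψ) ∨ ψ)) ∧ (¬((ψ ⊃ ψ) ≡ φ) ≡ ¬(φ ≡ (ψ ≡ φ)))) = 5 ∨ 5 = 5

5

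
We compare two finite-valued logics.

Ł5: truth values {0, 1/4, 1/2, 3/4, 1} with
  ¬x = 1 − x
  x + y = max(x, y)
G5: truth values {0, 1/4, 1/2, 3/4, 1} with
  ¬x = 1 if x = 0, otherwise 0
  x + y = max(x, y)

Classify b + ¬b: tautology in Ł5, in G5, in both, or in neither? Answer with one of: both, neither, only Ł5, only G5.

neither

In Ł5: at b = 1/4 the value is 3/4 — not a tautology.
In G5: at b = 1/4 the value is 1/4 — not a tautology.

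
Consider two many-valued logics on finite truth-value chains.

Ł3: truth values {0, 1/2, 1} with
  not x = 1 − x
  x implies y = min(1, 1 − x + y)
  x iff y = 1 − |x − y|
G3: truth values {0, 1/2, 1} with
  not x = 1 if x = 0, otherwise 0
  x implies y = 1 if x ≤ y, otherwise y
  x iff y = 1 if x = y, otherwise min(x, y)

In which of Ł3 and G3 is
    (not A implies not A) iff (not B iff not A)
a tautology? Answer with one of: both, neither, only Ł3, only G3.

In Ł3: at A = 0, B = 1/2 the value is 1/2 — not a tautology.
In G3: at A = 0, B = 1/2 the value is 0 — not a tautology.

neither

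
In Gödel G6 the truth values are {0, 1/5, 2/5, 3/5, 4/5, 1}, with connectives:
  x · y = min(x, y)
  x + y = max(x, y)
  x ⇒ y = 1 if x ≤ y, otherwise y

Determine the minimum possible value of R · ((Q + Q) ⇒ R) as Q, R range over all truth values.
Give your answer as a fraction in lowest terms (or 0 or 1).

0

Take Q = 0, R = 0:
Q + Q = 0 + 0 = 0
(Q + Q) ⇒ R = 0 ⇒ 0 = 1
R · ((Q + Q) ⇒ R) = 0 · 1 = 0
No assignment yields a value below 0, so this is the minimum.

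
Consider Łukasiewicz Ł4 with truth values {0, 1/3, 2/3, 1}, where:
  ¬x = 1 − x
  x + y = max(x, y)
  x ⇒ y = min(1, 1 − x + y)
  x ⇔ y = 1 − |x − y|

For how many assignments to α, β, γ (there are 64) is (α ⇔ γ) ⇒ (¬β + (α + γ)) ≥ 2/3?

value 1: 51 assignments (counts)
value 2/3: 9 assignments (counts)
value 1/3: 3 assignments
value 0: 1 assignment
So 60 of the 64 assignments meet the threshold.

60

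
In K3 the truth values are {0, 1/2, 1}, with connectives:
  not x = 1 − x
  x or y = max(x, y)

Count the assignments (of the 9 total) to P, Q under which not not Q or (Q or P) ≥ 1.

P = 0, Q = 0 ↦ 0  <
P = 0, Q = 1/2 ↦ 1/2  <
P = 0, Q = 1 ↦ 1  ≥
P = 1/2, Q = 0 ↦ 1/2  <
P = 1/2, Q = 1/2 ↦ 1/2  <
P = 1/2, Q = 1 ↦ 1  ≥
P = 1, Q = 0 ↦ 1  ≥
P = 1, Q = 1/2 ↦ 1  ≥
P = 1, Q = 1 ↦ 1  ≥
So 5 of the 9 assignments meet the threshold.

5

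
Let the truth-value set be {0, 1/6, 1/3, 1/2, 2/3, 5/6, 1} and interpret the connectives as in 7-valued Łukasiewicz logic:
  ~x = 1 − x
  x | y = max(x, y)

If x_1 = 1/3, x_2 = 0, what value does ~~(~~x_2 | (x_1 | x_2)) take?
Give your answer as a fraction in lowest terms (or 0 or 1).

~x_2 = ~0 = 1
~~x_2 = ~1 = 0
x_1 | x_2 = 1/3 | 0 = 1/3
~~x_2 | (x_1 | x_2) = 0 | 1/3 = 1/3
~(~~x_2 | (x_1 | x_2)) = ~1/3 = 2/3
~~(~~x_2 | (x_1 | x_2)) = ~2/3 = 1/3

1/3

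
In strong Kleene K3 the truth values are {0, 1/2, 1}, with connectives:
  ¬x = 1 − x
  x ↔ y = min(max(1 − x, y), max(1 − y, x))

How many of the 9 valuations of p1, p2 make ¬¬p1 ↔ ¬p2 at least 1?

2

p1 = 0, p2 = 0 ↦ 0  <
p1 = 0, p2 = 1/2 ↦ 1/2  <
p1 = 0, p2 = 1 ↦ 1  ≥
p1 = 1/2, p2 = 0 ↦ 1/2  <
p1 = 1/2, p2 = 1/2 ↦ 1/2  <
p1 = 1/2, p2 = 1 ↦ 1/2  <
p1 = 1, p2 = 0 ↦ 1  ≥
p1 = 1, p2 = 1/2 ↦ 1/2  <
p1 = 1, p2 = 1 ↦ 0  <
So 2 of the 9 assignments meet the threshold.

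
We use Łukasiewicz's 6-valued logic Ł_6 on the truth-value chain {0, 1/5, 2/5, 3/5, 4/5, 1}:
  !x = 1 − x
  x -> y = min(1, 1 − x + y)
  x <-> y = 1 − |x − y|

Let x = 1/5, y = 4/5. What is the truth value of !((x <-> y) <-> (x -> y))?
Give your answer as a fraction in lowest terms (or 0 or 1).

x <-> y = 1/5 <-> 4/5 = 2/5
x -> y = 1/5 -> 4/5 = 1
(x <-> y) <-> (x -> y) = 2/5 <-> 1 = 2/5
!((x <-> y) <-> (x -> y)) = !2/5 = 3/5

3/5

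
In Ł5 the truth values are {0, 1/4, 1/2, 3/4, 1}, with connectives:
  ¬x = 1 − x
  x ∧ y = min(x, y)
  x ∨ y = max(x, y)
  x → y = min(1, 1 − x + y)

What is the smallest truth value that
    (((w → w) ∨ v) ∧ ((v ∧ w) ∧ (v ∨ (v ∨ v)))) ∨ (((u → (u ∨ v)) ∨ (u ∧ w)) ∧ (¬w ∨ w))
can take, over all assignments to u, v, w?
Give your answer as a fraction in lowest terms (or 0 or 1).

1/2

Take u = 0, v = 0, w = 1/2:
w → w = 1/2 → 1/2 = 1
(w → w) ∨ v = 1 ∨ 0 = 1
v ∧ w = 0 ∧ 1/2 = 0
v ∨ v = 0 ∨ 0 = 0
v ∨ (v ∨ v) = 0 ∨ 0 = 0
(v ∧ w) ∧ (v ∨ (v ∨ v)) = 0 ∧ 0 = 0
((w → w) ∨ v) ∧ ((v ∧ w) ∧ (v ∨ (v ∨ v))) = 1 ∧ 0 = 0
u ∨ v = 0 ∨ 0 = 0
u → (u ∨ v) = 0 → 0 = 1
u ∧ w = 0 ∧ 1/2 = 0
(u → (u ∨ v)) ∨ (u ∧ w) = 1 ∨ 0 = 1
¬w = ¬1/2 = 1/2
¬w ∨ w = 1/2 ∨ 1/2 = 1/2
((u → (u ∨ v)) ∨ (u ∧ w)) ∧ (¬w ∨ w) = 1 ∧ 1/2 = 1/2
(((w → w) ∨ v) ∧ ((v ∧ w) ∧ (v ∨ (v ∨ v)))) ∨ (((u → (u ∨ v)) ∨ (u ∧ w)) ∧ (¬w ∨ w)) = 0 ∨ 1/2 = 1/2
No assignment yields a value below 1/2, so this is the minimum.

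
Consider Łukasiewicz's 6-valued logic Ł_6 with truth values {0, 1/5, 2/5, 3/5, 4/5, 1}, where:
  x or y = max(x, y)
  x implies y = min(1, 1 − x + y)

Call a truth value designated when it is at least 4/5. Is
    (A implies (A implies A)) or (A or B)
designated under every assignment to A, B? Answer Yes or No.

At A = 2/5, B = 0, for instance:
A implies A = 2/5 implies 2/5 = 1
A implies (A implies A) = 2/5 implies 1 = 1
A or B = 2/5 or 0 = 2/5
(A implies (A implies A)) or (A or B) = 1 or 2/5 = 1
and checking the remaining 35 assignments likewise gives ≥ 4/5 in every case.

Yes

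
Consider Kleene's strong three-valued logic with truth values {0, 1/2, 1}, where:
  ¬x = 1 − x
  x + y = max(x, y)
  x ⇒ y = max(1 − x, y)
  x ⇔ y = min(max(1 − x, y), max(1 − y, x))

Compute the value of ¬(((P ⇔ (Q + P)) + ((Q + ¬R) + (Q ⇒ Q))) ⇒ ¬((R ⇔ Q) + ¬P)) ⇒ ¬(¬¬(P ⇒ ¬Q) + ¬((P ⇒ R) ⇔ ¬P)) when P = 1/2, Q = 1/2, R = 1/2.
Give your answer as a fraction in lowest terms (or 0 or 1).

1/2

Q + P = 1/2 + 1/2 = 1/2
P ⇔ (Q + P) = 1/2 ⇔ 1/2 = 1/2
¬R = ¬1/2 = 1/2
Q + ¬R = 1/2 + 1/2 = 1/2
Q ⇒ Q = 1/2 ⇒ 1/2 = 1/2
(Q + ¬R) + (Q ⇒ Q) = 1/2 + 1/2 = 1/2
(P ⇔ (Q + P)) + ((Q + ¬R) + (Q ⇒ Q)) = 1/2 + 1/2 = 1/2
R ⇔ Q = 1/2 ⇔ 1/2 = 1/2
¬P = ¬1/2 = 1/2
(R ⇔ Q) + ¬P = 1/2 + 1/2 = 1/2
¬((R ⇔ Q) + ¬P) = ¬1/2 = 1/2
((P ⇔ (Q + P)) + ((Q + ¬R) + (Q ⇒ Q))) ⇒ ¬((R ⇔ Q) + ¬P) = 1/2 ⇒ 1/2 = 1/2
¬(((P ⇔ (Q + P)) + ((Q + ¬R) + (Q ⇒ Q))) ⇒ ¬((R ⇔ Q) + ¬P)) = ¬1/2 = 1/2
¬Q = ¬1/2 = 1/2
P ⇒ ¬Q = 1/2 ⇒ 1/2 = 1/2
¬(P ⇒ ¬Q) = ¬1/2 = 1/2
¬¬(P ⇒ ¬Q) = ¬1/2 = 1/2
P ⇒ R = 1/2 ⇒ 1/2 = 1/2
¬P = ¬1/2 = 1/2
(P ⇒ R) ⇔ ¬P = 1/2 ⇔ 1/2 = 1/2
¬((P ⇒ R) ⇔ ¬P) = ¬1/2 = 1/2
¬¬(P ⇒ ¬Q) + ¬((P ⇒ R) ⇔ ¬P) = 1/2 + 1/2 = 1/2
¬(¬¬(P ⇒ ¬Q) + ¬((P ⇒ R) ⇔ ¬P)) = ¬1/2 = 1/2
¬(((P ⇔ (Q + P)) + ((Q + ¬R) + (Q ⇒ Q))) ⇒ ¬((R ⇔ Q) + ¬P)) ⇒ ¬(¬¬(P ⇒ ¬Q) + ¬((P ⇒ R) ⇔ ¬P)) = 1/2 ⇒ 1/2 = 1/2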